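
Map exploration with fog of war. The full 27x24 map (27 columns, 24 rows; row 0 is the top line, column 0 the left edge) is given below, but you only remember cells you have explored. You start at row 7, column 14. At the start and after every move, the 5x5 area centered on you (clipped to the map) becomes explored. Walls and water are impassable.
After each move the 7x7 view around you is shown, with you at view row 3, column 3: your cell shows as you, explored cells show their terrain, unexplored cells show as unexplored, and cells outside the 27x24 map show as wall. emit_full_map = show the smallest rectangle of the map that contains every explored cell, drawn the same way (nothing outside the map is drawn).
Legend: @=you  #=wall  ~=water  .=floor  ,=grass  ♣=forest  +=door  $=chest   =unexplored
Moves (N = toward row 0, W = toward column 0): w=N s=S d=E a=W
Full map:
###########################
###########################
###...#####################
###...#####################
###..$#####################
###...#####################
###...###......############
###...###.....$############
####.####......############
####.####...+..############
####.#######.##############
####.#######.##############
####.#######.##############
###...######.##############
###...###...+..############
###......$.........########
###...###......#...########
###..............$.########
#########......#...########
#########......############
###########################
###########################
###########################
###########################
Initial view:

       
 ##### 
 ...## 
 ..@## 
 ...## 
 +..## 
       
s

 ##### 
 ...## 
 ..$## 
 ..@## 
 +..## 
 .#### 
       

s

 ...## 
 ..$## 
 ...## 
 +.@## 
 .#### 
 .#### 
       

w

 ##### 
 ...## 
 ..$## 
 ..@## 
 +..## 
 .#### 
 .#### 

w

       
 ##### 
 ...## 
 ..@## 
 ...## 
 +..## 
 .#### 

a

       
 ######
 ....##
 ..@$##
 ....##
 .+..##
  .####

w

       
 ##### 
 ######
 ..@.##
 ...$##
 ....##
 .+..##

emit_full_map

##### 
######
..@.##
...$##
....##
.+..##
 .####
 .####

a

       
 ######
 ######
 ..@..#
 ....$#
 .....#
  .+..#

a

       
 ######
 ######
 ..@...
 .....$
 ......
   .+..

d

       
#######
#######
...@..#
.....$#
......#
  .+..#

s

#######
#######
......#
...@.$#
......#
 ..+..#
   .###

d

###### 
#######
.....##
...@$##
.....##
..+..##
  .####

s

#######
.....##
....$##
...@.##
..+..##
 #.####
  .####

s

.....##
....$##
.....##
..+@.##
 #.####
 #.####
       

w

#######
.....##
....$##
...@.##
..+..##
 #.####
 #.####

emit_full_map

####### 
########
......##
.....$##
....@.##
 ..+..##
  #.####
  #.####

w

###### 
#######
.....##
...@$##
.....##
..+..##
 #.####

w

       
###### 
#######
...@.##
....$##
.....##
..+..##

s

###### 
#######
.....##
...@$##
.....##
..+..##
 #.####

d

#####  
###### 
....## 
...@## 
....## 
.+..## 
#.#### 

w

       
###### 
###### 
...@## 
...$## 
....## 
.+..## 

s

###### 
###### 
....## 
...@## 
....## 
.+..## 
#.#### 

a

#######
#######
.....##
...@$##
.....##
..+..##
 #.####

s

#######
.....##
....$##
...@.##
..+..##
 #.####
 #.####

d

###### 
....## 
...$## 
...@## 
.+..## 
#.#### 
#.#### 

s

....## 
...$## 
....## 
.+.@## 
#.#### 
#.#### 
       

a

.....##
....$##
.....##
..+@.##
 #.####
 #.####
       

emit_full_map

########
########
......##
.....$##
......##
 ..+@.##
  #.####
  #.####


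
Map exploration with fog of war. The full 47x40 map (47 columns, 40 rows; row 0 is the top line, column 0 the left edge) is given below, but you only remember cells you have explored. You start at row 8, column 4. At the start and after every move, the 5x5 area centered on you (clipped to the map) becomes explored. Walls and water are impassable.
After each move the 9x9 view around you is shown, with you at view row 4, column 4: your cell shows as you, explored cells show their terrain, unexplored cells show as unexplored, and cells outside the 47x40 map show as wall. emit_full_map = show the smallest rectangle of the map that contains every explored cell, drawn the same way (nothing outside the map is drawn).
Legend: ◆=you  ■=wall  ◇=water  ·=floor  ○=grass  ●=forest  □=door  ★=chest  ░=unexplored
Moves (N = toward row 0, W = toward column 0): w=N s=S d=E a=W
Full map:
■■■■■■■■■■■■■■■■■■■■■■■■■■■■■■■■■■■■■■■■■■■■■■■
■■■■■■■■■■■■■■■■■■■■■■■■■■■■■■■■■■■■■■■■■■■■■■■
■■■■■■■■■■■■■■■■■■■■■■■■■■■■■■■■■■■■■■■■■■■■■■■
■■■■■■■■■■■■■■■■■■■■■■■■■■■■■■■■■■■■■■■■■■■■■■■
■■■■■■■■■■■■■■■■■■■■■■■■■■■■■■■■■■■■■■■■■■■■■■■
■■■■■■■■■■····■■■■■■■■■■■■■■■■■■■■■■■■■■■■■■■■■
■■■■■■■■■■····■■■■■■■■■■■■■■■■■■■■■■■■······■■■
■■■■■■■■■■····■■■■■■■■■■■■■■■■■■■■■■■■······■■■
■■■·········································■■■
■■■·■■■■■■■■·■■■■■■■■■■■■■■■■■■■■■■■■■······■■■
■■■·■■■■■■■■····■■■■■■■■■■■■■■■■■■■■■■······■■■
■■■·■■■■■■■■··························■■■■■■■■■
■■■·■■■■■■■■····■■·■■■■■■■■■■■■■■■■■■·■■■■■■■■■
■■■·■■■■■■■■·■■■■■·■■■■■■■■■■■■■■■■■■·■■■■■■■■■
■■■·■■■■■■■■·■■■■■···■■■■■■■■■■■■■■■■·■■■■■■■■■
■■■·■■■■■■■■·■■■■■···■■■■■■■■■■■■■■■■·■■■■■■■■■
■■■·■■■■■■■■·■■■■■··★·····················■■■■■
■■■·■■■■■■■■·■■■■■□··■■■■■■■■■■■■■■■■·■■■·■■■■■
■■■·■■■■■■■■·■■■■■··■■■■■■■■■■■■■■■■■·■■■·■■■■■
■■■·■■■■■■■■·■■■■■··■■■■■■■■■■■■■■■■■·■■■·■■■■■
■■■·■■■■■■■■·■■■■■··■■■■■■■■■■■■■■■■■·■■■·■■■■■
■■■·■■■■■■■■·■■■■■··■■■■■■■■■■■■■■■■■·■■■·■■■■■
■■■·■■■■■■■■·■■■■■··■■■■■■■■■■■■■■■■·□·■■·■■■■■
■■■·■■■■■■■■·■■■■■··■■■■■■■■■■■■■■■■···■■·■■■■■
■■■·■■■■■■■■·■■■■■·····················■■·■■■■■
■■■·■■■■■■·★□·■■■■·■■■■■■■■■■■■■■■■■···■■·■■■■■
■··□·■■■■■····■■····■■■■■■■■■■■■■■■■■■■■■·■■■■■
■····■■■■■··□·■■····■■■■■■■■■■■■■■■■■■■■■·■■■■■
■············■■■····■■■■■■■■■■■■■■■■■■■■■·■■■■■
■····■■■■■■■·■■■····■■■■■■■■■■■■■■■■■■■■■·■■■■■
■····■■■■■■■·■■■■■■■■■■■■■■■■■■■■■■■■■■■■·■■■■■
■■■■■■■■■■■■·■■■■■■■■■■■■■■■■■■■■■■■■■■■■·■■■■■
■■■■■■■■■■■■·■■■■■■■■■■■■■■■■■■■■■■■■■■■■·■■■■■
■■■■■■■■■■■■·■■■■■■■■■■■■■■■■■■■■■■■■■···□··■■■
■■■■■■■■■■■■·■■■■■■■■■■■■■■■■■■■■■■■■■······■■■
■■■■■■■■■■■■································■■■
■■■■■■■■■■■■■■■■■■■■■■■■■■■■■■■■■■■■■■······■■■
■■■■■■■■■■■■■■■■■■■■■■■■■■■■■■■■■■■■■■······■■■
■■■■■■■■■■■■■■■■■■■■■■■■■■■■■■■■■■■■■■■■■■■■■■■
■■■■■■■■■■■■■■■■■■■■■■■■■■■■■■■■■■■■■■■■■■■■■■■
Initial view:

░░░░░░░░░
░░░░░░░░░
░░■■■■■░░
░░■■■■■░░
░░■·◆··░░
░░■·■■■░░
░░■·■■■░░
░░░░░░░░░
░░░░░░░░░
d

░░░░░░░░░
░░░░░░░░░
░■■■■■■░░
░■■■■■■░░
░■··◆··░░
░■·■■■■░░
░■·■■■■░░
░░░░░░░░░
░░░░░░░░░

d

░░░░░░░░░
░░░░░░░░░
■■■■■■■░░
■■■■■■■░░
■···◆··░░
■·■■■■■░░
■·■■■■■░░
░░░░░░░░░
░░░░░░░░░

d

░░░░░░░░░
░░░░░░░░░
■■■■■■■░░
■■■■■■■░░
····◆··░░
·■■■■■■░░
·■■■■■■░░
░░░░░░░░░
░░░░░░░░░

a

░░░░░░░░░
░░░░░░░░░
■■■■■■■■░
■■■■■■■■░
■···◆···░
■·■■■■■■░
■·■■■■■■░
░░░░░░░░░
░░░░░░░░░

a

░░░░░░░░░
░░░░░░░░░
░■■■■■■■■
░■■■■■■■■
░■··◆····
░■·■■■■■■
░■·■■■■■■
░░░░░░░░░
░░░░░░░░░

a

░░░░░░░░░
░░░░░░░░░
░░■■■■■■■
░░■■■■■■■
░░■·◆····
░░■·■■■■■
░░■·■■■■■
░░░░░░░░░
░░░░░░░░░

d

░░░░░░░░░
░░░░░░░░░
░■■■■■■■■
░■■■■■■■■
░■··◆····
░■·■■■■■■
░■·■■■■■■
░░░░░░░░░
░░░░░░░░░

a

░░░░░░░░░
░░░░░░░░░
░░■■■■■■■
░░■■■■■■■
░░■·◆····
░░■·■■■■■
░░■·■■■■■
░░░░░░░░░
░░░░░░░░░

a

■░░░░░░░░
■░░░░░░░░
■░■■■■■■■
■░■■■■■■■
■░■■◆····
■░■■·■■■■
■░■■·■■■■
■░░░░░░░░
■░░░░░░░░

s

■░░░░░░░░
■░■■■■■■■
■░■■■■■■■
■░■■·····
■░■■◆■■■■
■░■■·■■■■
■░■■·■■░░
■░░░░░░░░
■░░░░░░░░

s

■░■■■■■■■
■░■■■■■■■
■░■■·····
■░■■·■■■■
■░■■◆■■■■
■░■■·■■░░
■░■■·■■░░
■░░░░░░░░
■░░░░░░░░

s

■░■■■■■■■
■░■■·····
■░■■·■■■■
■░■■·■■■■
■░■■◆■■░░
■░■■·■■░░
■░■■·■■░░
■░░░░░░░░
■░░░░░░░░

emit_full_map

■■■■■■■■■
■■■■■■■■■
■■·······
■■·■■■■■■
■■·■■■■■■
■■◆■■░░░░
■■·■■░░░░
■■·■■░░░░

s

■░■■·····
■░■■·■■■■
■░■■·■■■■
■░■■·■■░░
■░■■◆■■░░
■░■■·■■░░
■░■■·■■░░
■░░░░░░░░
■░░░░░░░░

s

■░■■·■■■■
■░■■·■■■■
■░■■·■■░░
■░■■·■■░░
■░■■◆■■░░
■░■■·■■░░
■░■■·■■░░
■░░░░░░░░
■░░░░░░░░

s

■░■■·■■■■
■░■■·■■░░
■░■■·■■░░
■░■■·■■░░
■░■■◆■■░░
■░■■·■■░░
■░■■·■■░░
■░░░░░░░░
■░░░░░░░░

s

■░■■·■■░░
■░■■·■■░░
■░■■·■■░░
■░■■·■■░░
■░■■◆■■░░
■░■■·■■░░
■░■■·■■░░
■░░░░░░░░
■░░░░░░░░

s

■░■■·■■░░
■░■■·■■░░
■░■■·■■░░
■░■■·■■░░
■░■■◆■■░░
■░■■·■■░░
■░■■·■■░░
■░░░░░░░░
■░░░░░░░░


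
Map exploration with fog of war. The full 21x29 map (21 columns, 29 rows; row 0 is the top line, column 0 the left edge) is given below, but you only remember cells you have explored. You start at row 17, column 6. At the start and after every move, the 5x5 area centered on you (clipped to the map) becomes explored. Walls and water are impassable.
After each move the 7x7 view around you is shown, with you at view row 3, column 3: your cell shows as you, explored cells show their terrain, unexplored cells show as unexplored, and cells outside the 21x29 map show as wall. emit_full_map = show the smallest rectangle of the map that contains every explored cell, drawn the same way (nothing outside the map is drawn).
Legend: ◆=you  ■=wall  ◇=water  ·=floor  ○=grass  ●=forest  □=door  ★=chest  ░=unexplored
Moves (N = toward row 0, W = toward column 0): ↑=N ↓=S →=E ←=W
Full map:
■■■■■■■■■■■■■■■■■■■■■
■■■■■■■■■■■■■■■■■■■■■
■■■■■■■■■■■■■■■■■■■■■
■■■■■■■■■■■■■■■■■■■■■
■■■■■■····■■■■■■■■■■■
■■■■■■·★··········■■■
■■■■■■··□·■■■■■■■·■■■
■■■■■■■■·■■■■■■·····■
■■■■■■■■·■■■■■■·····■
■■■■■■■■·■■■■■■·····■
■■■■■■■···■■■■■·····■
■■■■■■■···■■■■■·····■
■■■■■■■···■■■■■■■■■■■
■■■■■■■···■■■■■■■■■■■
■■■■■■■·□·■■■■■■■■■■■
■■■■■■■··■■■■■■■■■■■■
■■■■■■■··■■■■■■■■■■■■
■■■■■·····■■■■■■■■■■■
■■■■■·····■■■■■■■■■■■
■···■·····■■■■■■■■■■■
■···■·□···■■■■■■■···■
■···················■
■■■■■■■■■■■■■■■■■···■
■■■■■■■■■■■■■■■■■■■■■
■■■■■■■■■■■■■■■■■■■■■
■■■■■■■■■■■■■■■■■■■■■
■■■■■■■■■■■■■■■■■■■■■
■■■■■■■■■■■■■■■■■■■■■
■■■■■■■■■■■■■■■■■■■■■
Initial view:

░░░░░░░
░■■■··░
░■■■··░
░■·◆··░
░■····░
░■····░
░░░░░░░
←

░░░░░░░
░■■■■··
░■■■■··
░■■◆···
░■■····
░·■····
░░░░░░░

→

░░░░░░░
■■■■··░
■■■■··░
■■·◆··░
■■····░
·■····░
░░░░░░░

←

░░░░░░░
░■■■■··
░■■■■··
░■■◆···
░■■····
░·■····
░░░░░░░

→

░░░░░░░
■■■■··░
■■■■··░
■■·◆··░
■■····░
·■····░
░░░░░░░

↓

■■■■··░
■■■■··░
■■····░
■■·◆··░
·■····░
░■·□··░
░░░░░░░

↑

░░░░░░░
■■■■··░
■■■■··░
■■·◆··░
■■····░
·■····░
░■·□··░

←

░░░░░░░
░■■■■··
░■■■■··
░■■◆···
░■■····
░·■····
░░■·□··

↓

░■■■■··
░■■■■··
░■■····
░■■◆···
░·■····
░·■·□··
░░░░░░░

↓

░■■■■··
░■■····
░■■····
░·■◆···
░·■·□··
░·····░
░░░░░░░

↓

░■■····
░■■····
░·■····
░·■◆□··
░·····░
░■■■■■░
░░░░░░░

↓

░■■····
░·■····
░·■·□··
░··◆··░
░■■■■■░
░■■■■■░
░░░░░░░

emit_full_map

■■■■··
■■■■··
■■····
■■····
·■····
·■·□··
··◆··░
■■■■■░
■■■■■░

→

■■····░
·■····░
·■·□··░
···◆··░
■■■■■■░
■■■■■■░
░░░░░░░

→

■····░░
■·····░
■·□···░
···◆··░
■■■■■■░
■■■■■■░
░░░░░░░

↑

■····░░
■·····░
■·····░
■·□◆··░
······░
■■■■■■░
■■■■■■░

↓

■·····░
■·····░
■·□···░
···◆··░
■■■■■■░
■■■■■■░
░░░░░░░

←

■■·····
·■·····
·■·□···
···◆···
■■■■■■■
■■■■■■■
░░░░░░░

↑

■■····░
■■·····
·■·····
·■·◆···
·······
■■■■■■■
■■■■■■■

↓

■■·····
·■·····
·■·□···
···◆···
■■■■■■■
■■■■■■■
░░░░░░░

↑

■■····░
■■·····
·■·····
·■·◆···
·······
■■■■■■■
■■■■■■■

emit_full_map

■■■■··░
■■■■··░
■■····░
■■·····
·■·····
·■·◆···
·······
■■■■■■■
■■■■■■■

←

░■■····
░■■····
░·■····
░·■◆□··
░······
░■■■■■■
░■■■■■■


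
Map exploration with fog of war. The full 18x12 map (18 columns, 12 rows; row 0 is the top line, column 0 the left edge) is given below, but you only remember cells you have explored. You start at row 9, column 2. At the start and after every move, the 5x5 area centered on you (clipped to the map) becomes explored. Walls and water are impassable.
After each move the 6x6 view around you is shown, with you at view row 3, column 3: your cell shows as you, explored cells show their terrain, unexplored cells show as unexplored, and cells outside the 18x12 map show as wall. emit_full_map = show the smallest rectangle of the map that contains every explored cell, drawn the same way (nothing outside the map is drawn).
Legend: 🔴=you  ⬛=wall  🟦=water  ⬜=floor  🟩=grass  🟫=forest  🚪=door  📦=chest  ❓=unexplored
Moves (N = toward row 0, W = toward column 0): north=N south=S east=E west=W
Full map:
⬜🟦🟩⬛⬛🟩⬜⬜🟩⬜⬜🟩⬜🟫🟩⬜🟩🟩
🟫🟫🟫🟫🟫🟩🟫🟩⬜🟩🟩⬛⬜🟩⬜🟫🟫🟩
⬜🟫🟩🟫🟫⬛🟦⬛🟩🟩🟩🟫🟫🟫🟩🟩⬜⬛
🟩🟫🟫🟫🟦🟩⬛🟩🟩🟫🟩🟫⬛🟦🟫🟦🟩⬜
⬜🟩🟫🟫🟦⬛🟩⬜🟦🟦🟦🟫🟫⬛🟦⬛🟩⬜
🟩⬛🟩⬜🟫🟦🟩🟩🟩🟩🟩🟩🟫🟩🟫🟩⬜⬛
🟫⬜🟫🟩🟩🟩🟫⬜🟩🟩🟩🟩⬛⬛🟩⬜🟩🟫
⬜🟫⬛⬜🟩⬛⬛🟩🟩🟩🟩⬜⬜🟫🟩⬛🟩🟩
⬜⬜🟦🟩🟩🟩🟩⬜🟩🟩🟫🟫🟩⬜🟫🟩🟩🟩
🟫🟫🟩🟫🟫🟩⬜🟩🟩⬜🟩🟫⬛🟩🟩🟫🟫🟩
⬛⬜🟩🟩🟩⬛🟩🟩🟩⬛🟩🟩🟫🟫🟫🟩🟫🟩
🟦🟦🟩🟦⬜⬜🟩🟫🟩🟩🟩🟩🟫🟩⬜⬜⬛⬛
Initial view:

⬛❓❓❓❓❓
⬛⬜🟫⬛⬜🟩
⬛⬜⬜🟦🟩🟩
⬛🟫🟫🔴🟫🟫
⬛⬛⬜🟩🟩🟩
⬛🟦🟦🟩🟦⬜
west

⬛⬛❓❓❓❓
⬛⬛⬜🟫⬛⬜
⬛⬛⬜⬜🟦🟩
⬛⬛🟫🔴🟩🟫
⬛⬛⬛⬜🟩🟩
⬛⬛🟦🟦🟩🟦

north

⬛⬛❓❓❓❓
⬛⬛🟫⬜🟫🟩
⬛⬛⬜🟫⬛⬜
⬛⬛⬜🔴🟦🟩
⬛⬛🟫🟫🟩🟫
⬛⬛⬛⬜🟩🟩

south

⬛⬛🟫⬜🟫🟩
⬛⬛⬜🟫⬛⬜
⬛⬛⬜⬜🟦🟩
⬛⬛🟫🔴🟩🟫
⬛⬛⬛⬜🟩🟩
⬛⬛🟦🟦🟩🟦

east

⬛🟫⬜🟫🟩❓
⬛⬜🟫⬛⬜🟩
⬛⬜⬜🟦🟩🟩
⬛🟫🟫🔴🟫🟫
⬛⬛⬜🟩🟩🟩
⬛🟦🟦🟩🟦⬜

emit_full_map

🟫⬜🟫🟩❓
⬜🟫⬛⬜🟩
⬜⬜🟦🟩🟩
🟫🟫🔴🟫🟫
⬛⬜🟩🟩🟩
🟦🟦🟩🟦⬜

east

🟫⬜🟫🟩❓❓
⬜🟫⬛⬜🟩⬛
⬜⬜🟦🟩🟩🟩
🟫🟫🟩🔴🟫🟩
⬛⬜🟩🟩🟩⬛
🟦🟦🟩🟦⬜⬜

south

⬜🟫⬛⬜🟩⬛
⬜⬜🟦🟩🟩🟩
🟫🟫🟩🟫🟫🟩
⬛⬜🟩🔴🟩⬛
🟦🟦🟩🟦⬜⬜
⬛⬛⬛⬛⬛⬛

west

⬛⬜🟫⬛⬜🟩
⬛⬜⬜🟦🟩🟩
⬛🟫🟫🟩🟫🟫
⬛⬛⬜🔴🟩🟩
⬛🟦🟦🟩🟦⬜
⬛⬛⬛⬛⬛⬛

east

⬜🟫⬛⬜🟩⬛
⬜⬜🟦🟩🟩🟩
🟫🟫🟩🟫🟫🟩
⬛⬜🟩🔴🟩⬛
🟦🟦🟩🟦⬜⬜
⬛⬛⬛⬛⬛⬛

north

🟫⬜🟫🟩❓❓
⬜🟫⬛⬜🟩⬛
⬜⬜🟦🟩🟩🟩
🟫🟫🟩🔴🟫🟩
⬛⬜🟩🟩🟩⬛
🟦🟦🟩🟦⬜⬜

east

⬜🟫🟩❓❓❓
🟫⬛⬜🟩⬛⬛
⬜🟦🟩🟩🟩🟩
🟫🟩🟫🔴🟩⬜
⬜🟩🟩🟩⬛🟩
🟦🟩🟦⬜⬜🟩


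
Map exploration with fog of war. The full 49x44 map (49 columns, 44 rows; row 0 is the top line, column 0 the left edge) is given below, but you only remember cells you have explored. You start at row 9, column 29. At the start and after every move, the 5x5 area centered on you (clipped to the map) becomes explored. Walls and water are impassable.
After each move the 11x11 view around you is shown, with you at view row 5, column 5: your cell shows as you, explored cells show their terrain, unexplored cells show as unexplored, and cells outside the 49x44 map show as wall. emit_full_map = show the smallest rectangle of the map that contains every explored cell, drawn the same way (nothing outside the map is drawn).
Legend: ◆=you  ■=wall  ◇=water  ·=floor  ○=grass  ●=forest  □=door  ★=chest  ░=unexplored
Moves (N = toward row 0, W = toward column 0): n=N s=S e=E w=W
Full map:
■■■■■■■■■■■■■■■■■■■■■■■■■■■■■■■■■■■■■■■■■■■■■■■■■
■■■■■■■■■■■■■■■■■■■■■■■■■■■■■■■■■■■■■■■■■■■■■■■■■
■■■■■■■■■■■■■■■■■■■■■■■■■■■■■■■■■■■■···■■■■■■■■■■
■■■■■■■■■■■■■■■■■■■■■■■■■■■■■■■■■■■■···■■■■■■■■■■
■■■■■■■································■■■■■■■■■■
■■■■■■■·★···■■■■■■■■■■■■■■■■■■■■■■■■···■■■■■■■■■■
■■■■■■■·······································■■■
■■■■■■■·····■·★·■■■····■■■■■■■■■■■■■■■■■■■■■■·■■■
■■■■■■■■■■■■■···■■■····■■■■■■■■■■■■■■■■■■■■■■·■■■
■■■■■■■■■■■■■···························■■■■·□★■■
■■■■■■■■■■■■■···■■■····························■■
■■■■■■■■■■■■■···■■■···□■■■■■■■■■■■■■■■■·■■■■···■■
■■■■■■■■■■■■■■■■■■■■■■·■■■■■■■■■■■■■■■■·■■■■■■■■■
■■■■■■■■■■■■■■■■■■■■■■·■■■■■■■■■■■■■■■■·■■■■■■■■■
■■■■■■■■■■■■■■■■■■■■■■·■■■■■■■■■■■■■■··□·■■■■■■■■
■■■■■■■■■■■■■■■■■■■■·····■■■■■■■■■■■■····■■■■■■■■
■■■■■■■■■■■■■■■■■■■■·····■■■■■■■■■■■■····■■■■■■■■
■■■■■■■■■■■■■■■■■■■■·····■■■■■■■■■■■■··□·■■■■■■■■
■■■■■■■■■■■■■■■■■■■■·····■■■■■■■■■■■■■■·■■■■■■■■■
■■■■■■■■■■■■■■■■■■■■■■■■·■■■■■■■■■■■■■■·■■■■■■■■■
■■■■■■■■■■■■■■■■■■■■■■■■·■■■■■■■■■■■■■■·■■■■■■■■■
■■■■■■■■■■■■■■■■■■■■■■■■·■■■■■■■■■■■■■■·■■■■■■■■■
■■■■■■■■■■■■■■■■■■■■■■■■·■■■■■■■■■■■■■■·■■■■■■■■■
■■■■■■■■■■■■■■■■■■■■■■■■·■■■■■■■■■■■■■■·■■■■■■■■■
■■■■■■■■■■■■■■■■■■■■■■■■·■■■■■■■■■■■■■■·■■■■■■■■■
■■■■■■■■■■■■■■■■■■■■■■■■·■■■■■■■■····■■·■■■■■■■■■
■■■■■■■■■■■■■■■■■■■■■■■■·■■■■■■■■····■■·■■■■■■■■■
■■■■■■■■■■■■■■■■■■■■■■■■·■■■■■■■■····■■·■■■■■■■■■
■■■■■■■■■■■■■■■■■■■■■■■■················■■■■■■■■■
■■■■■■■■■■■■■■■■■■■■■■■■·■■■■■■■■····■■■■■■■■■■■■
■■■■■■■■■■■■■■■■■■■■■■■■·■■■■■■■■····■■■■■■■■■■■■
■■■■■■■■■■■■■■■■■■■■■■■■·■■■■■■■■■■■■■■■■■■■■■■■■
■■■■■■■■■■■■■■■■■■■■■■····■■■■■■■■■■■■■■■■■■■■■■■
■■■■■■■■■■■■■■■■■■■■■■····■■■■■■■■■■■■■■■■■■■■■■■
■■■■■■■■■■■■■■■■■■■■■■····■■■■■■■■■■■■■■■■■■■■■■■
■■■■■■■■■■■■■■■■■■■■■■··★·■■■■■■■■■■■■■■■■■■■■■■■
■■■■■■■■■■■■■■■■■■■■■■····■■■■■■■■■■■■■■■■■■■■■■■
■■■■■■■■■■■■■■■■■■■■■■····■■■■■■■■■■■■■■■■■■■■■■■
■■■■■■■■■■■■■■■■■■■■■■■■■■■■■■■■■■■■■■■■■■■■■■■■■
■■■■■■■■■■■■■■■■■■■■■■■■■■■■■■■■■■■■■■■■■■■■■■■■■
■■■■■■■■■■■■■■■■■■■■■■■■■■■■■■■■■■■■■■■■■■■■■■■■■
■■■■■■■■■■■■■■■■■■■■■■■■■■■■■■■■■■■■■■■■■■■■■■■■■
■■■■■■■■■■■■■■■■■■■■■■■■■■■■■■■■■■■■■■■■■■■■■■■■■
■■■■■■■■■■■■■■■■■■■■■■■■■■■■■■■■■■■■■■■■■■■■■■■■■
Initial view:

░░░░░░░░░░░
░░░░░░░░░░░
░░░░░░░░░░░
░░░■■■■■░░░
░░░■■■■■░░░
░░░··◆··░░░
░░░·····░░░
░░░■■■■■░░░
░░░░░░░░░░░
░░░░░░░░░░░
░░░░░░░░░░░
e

░░░░░░░░░░░
░░░░░░░░░░░
░░░░░░░░░░░
░░■■■■■■░░░
░░■■■■■■░░░
░░···◆··░░░
░░······░░░
░░■■■■■■░░░
░░░░░░░░░░░
░░░░░░░░░░░
░░░░░░░░░░░

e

░░░░░░░░░░░
░░░░░░░░░░░
░░░░░░░░░░░
░■■■■■■■░░░
░■■■■■■■░░░
░····◆··░░░
░·······░░░
░■■■■■■■░░░
░░░░░░░░░░░
░░░░░░░░░░░
░░░░░░░░░░░

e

░░░░░░░░░░░
░░░░░░░░░░░
░░░░░░░░░░░
■■■■■■■■░░░
■■■■■■■■░░░
·····◆··░░░
········░░░
■■■■■■■■░░░
░░░░░░░░░░░
░░░░░░░░░░░
░░░░░░░░░░░

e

░░░░░░░░░░░
░░░░░░░░░░░
░░░░░░░░░░░
■■■■■■■■░░░
■■■■■■■■░░░
·····◆··░░░
········░░░
■■■■■■■■░░░
░░░░░░░░░░░
░░░░░░░░░░░
░░░░░░░░░░░


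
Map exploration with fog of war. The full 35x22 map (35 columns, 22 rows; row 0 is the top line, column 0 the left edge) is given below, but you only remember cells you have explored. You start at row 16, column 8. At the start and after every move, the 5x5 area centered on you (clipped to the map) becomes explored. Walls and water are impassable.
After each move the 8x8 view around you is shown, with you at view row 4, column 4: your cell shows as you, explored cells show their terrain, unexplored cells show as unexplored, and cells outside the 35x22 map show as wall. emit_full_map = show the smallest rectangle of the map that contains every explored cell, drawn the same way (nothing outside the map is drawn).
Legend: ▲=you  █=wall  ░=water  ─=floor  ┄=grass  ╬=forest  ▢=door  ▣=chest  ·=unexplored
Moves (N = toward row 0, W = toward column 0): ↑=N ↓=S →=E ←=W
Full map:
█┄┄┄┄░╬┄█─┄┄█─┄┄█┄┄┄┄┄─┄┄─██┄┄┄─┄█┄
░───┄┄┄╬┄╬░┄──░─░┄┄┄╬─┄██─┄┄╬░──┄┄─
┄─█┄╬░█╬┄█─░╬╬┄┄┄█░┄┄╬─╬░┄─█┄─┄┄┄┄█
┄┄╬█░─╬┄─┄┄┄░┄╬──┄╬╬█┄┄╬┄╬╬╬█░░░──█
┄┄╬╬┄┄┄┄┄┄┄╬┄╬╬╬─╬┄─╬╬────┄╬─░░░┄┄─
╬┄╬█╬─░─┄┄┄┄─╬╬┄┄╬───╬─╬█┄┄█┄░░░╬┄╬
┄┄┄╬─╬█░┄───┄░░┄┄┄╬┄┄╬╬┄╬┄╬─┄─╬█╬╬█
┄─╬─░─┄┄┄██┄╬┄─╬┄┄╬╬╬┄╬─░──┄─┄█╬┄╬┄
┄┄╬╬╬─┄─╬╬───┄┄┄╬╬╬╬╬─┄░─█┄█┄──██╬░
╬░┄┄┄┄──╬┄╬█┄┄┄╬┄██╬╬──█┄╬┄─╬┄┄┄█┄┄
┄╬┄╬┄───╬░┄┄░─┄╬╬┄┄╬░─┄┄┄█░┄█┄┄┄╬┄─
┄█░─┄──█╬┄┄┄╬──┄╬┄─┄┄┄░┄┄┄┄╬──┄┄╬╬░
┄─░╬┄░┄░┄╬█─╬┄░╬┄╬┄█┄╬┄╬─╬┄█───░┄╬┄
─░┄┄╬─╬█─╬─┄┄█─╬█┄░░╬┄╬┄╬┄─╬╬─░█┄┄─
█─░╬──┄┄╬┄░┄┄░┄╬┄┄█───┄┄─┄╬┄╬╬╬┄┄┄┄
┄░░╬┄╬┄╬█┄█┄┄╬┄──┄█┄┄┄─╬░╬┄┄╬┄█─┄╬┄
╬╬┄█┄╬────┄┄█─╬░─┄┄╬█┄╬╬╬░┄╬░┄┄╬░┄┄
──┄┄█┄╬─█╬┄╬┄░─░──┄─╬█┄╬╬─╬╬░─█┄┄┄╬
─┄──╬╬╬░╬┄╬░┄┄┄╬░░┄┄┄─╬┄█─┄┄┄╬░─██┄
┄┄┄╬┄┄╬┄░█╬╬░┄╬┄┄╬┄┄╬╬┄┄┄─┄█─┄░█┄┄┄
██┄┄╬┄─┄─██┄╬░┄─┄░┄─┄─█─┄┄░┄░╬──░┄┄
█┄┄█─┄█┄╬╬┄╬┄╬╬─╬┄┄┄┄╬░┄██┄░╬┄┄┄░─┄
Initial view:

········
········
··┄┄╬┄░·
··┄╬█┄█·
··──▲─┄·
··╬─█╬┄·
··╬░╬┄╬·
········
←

········
········
··─┄┄╬┄░
··╬┄╬█┄█
··╬─▲──┄
··┄╬─█╬┄
··╬╬░╬┄╬
········

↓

········
··─┄┄╬┄░
··╬┄╬█┄█
··╬────┄
··┄╬▲█╬┄
··╬╬░╬┄╬
··┄╬┄░█·
········

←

········
···─┄┄╬┄
··┄╬┄╬█┄
··┄╬────
··█┄▲─█╬
··╬╬╬░╬┄
··┄┄╬┄░█
········

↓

···─┄┄╬┄
··┄╬┄╬█┄
··┄╬────
··█┄╬─█╬
··╬╬▲░╬┄
··┄┄╬┄░█
··╬┄─┄─·
········

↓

··┄╬┄╬█┄
··┄╬────
··█┄╬─█╬
··╬╬╬░╬┄
··┄┄▲┄░█
··╬┄─┄─·
··─┄█┄╬·
████████

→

·┄╬┄╬█┄█
·┄╬────┄
·█┄╬─█╬┄
·╬╬╬░╬┄╬
·┄┄╬▲░█·
·╬┄─┄─█·
·─┄█┄╬╬·
████████

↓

·┄╬────┄
·█┄╬─█╬┄
·╬╬╬░╬┄╬
·┄┄╬┄░█·
·╬┄─▲─█·
·─┄█┄╬╬·
████████
████████

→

┄╬────┄·
█┄╬─█╬┄·
╬╬╬░╬┄╬·
┄┄╬┄░█╬·
╬┄─┄▲██·
─┄█┄╬╬┄·
████████
████████

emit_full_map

·─┄┄╬┄░
┄╬┄╬█┄█
┄╬────┄
█┄╬─█╬┄
╬╬╬░╬┄╬
┄┄╬┄░█╬
╬┄─┄▲██
─┄█┄╬╬┄

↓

█┄╬─█╬┄·
╬╬╬░╬┄╬·
┄┄╬┄░█╬·
╬┄─┄─██·
─┄█┄▲╬┄·
████████
████████
████████

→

┄╬─█╬┄··
╬╬░╬┄╬··
┄╬┄░█╬╬·
┄─┄─██┄·
┄█┄╬▲┄╬·
████████
████████
████████

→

╬─█╬┄···
╬░╬┄╬···
╬┄░█╬╬░·
─┄─██┄╬·
█┄╬╬▲╬┄·
████████
████████
████████

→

─█╬┄····
░╬┄╬····
┄░█╬╬░┄·
┄─██┄╬░·
┄╬╬┄▲┄╬·
████████
████████
████████

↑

───┄····
─█╬┄····
░╬┄╬░┄┄·
┄░█╬╬░┄·
┄─██▲╬░·
┄╬╬┄╬┄╬·
████████
████████

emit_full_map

·─┄┄╬┄░···
┄╬┄╬█┄█···
┄╬────┄···
█┄╬─█╬┄···
╬╬╬░╬┄╬░┄┄
┄┄╬┄░█╬╬░┄
╬┄─┄─██▲╬░
─┄█┄╬╬┄╬┄╬

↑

╬█┄█····
───┄····
─█╬┄╬┄░·
░╬┄╬░┄┄·
┄░█╬▲░┄·
┄─██┄╬░·
┄╬╬┄╬┄╬·
████████

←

┄╬█┄█···
────┄···
╬─█╬┄╬┄░
╬░╬┄╬░┄┄
╬┄░█▲╬░┄
─┄─██┄╬░
█┄╬╬┄╬┄╬
████████

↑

┄┄╬┄░···
┄╬█┄█···
────┄┄█·
╬─█╬┄╬┄░
╬░╬┄▲░┄┄
╬┄░█╬╬░┄
─┄─██┄╬░
█┄╬╬┄╬┄╬

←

─┄┄╬┄░··
╬┄╬█┄█··
╬────┄┄█
┄╬─█╬┄╬┄
╬╬░╬▲╬░┄
┄╬┄░█╬╬░
┄─┄─██┄╬
┄█┄╬╬┄╬┄

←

·─┄┄╬┄░·
┄╬┄╬█┄█·
┄╬────┄┄
█┄╬─█╬┄╬
╬╬╬░▲┄╬░
┄┄╬┄░█╬╬
╬┄─┄─██┄
─┄█┄╬╬┄╬

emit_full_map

·─┄┄╬┄░···
┄╬┄╬█┄█···
┄╬────┄┄█·
█┄╬─█╬┄╬┄░
╬╬╬░▲┄╬░┄┄
┄┄╬┄░█╬╬░┄
╬┄─┄─██┄╬░
─┄█┄╬╬┄╬┄╬

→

─┄┄╬┄░··
╬┄╬█┄█··
╬────┄┄█
┄╬─█╬┄╬┄
╬╬░╬▲╬░┄
┄╬┄░█╬╬░
┄─┄─██┄╬
┄█┄╬╬┄╬┄

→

┄┄╬┄░···
┄╬█┄█···
────┄┄█·
╬─█╬┄╬┄░
╬░╬┄▲░┄┄
╬┄░█╬╬░┄
─┄─██┄╬░
█┄╬╬┄╬┄╬


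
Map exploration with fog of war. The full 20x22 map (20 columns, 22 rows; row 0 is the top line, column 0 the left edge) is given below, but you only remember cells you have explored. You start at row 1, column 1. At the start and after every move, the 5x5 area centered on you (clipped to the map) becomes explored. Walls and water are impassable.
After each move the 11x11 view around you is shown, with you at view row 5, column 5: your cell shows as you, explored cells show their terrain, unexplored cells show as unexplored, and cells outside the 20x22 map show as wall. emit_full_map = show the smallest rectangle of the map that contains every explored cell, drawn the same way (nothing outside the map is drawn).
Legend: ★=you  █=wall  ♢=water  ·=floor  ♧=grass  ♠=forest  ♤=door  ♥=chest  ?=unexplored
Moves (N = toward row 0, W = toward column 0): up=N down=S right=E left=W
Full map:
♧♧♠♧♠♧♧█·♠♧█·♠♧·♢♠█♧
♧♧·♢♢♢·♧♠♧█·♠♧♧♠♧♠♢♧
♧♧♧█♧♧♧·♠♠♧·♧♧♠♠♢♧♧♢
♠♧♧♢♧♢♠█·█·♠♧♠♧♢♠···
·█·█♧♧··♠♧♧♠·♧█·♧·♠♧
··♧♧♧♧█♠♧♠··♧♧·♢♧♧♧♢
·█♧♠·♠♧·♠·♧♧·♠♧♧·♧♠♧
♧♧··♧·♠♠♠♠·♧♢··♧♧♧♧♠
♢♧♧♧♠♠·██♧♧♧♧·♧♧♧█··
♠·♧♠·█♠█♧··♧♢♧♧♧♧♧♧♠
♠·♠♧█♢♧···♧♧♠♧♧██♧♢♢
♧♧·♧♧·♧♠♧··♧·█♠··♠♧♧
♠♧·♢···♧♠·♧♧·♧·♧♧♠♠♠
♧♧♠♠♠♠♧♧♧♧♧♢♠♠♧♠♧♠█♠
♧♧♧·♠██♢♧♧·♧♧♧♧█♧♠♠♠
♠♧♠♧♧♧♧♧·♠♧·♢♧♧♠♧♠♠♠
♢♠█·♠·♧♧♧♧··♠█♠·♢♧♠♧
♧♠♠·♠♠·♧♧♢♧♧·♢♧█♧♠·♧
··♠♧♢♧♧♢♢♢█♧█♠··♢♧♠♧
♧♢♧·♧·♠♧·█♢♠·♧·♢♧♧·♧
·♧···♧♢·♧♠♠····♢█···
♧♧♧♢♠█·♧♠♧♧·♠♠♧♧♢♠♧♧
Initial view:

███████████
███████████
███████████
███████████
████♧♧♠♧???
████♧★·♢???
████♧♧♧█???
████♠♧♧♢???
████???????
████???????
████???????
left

███████████
███████████
███████████
███████████
█████♧♧♠♧??
█████★♧·♢??
█████♧♧♧█??
█████♠♧♧♢??
█████??????
█████??????
█████??????

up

███████████
███████████
███████████
███████████
███████████
█████★♧♠♧??
█████♧♧·♢??
█████♧♧♧█??
█████♠♧♧♢??
█████??????
█████??????

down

███████████
███████████
███████████
███████████
█████♧♧♠♧??
█████★♧·♢??
█████♧♧♧█??
█████♠♧♧♢??
█████??????
█████??????
█████??????

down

███████████
███████████
███████████
█████♧♧♠♧??
█████♧♧·♢??
█████★♧♧█??
█████♠♧♧♢??
█████·█·???
█████??????
█████??????
█████??????

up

███████████
███████████
███████████
███████████
█████♧♧♠♧??
█████★♧·♢??
█████♧♧♧█??
█████♠♧♧♢??
█████·█·???
█████??????
█████??????

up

███████████
███████████
███████████
███████████
███████████
█████★♧♠♧??
█████♧♧·♢??
█████♧♧♧█??
█████♠♧♧♢??
█████·█·???
█████??????

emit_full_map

★♧♠♧
♧♧·♢
♧♧♧█
♠♧♧♢
·█·?

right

███████████
███████████
███████████
███████████
███████████
████♧★♠♧???
████♧♧·♢???
████♧♧♧█???
████♠♧♧♢???
████·█·????
████???????

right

███████████
███████████
███████████
███████████
███████████
███♧♧★♧♠???
███♧♧·♢♢???
███♧♧♧█♧???
███♠♧♧♢????
███·█·?????
███????????

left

███████████
███████████
███████████
███████████
███████████
████♧★♠♧♠??
████♧♧·♢♢??
████♧♧♧█♧??
████♠♧♧♢???
████·█·????
████???????

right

███████████
███████████
███████████
███████████
███████████
███♧♧★♧♠???
███♧♧·♢♢???
███♧♧♧█♧???
███♠♧♧♢????
███·█·?????
███????????

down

███████████
███████████
███████████
███████████
███♧♧♠♧♠???
███♧♧★♢♢???
███♧♧♧█♧???
███♠♧♧♢♧???
███·█·?????
███????????
███????????

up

███████████
███████████
███████████
███████████
███████████
███♧♧★♧♠???
███♧♧·♢♢???
███♧♧♧█♧???
███♠♧♧♢♧???
███·█·?????
███????????

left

███████████
███████████
███████████
███████████
███████████
████♧★♠♧♠??
████♧♧·♢♢??
████♧♧♧█♧??
████♠♧♧♢♧??
████·█·????
████???????

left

███████████
███████████
███████████
███████████
███████████
█████★♧♠♧♠?
█████♧♧·♢♢?
█████♧♧♧█♧?
█████♠♧♧♢♧?
█████·█·???
█████??????

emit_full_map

★♧♠♧♠
♧♧·♢♢
♧♧♧█♧
♠♧♧♢♧
·█·??

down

███████████
███████████
███████████
███████████
█████♧♧♠♧♠?
█████★♧·♢♢?
█████♧♧♧█♧?
█████♠♧♧♢♧?
█████·█·???
█████??????
█████??????

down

███████████
███████████
███████████
█████♧♧♠♧♠?
█████♧♧·♢♢?
█████★♧♧█♧?
█████♠♧♧♢♧?
█████·█·???
█████??????
█████??????
█████??????

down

███████████
███████████
█████♧♧♠♧♠?
█████♧♧·♢♢?
█████♧♧♧█♧?
█████★♧♧♢♧?
█████·█·???
█████··♧???
█████??????
█████??????
█████??????

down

███████████
█████♧♧♠♧♠?
█████♧♧·♢♢?
█████♧♧♧█♧?
█████♠♧♧♢♧?
█████★█·???
█████··♧???
█████·█♧???
█████??????
█████??????
█████??????

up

███████████
███████████
█████♧♧♠♧♠?
█████♧♧·♢♢?
█████♧♧♧█♧?
█████★♧♧♢♧?
█████·█·???
█████··♧???
█████·█♧???
█████??????
█████??????

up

███████████
███████████
███████████
█████♧♧♠♧♠?
█████♧♧·♢♢?
█████★♧♧█♧?
█████♠♧♧♢♧?
█████·█·???
█████··♧???
█████·█♧???
█████??????

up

███████████
███████████
███████████
███████████
█████♧♧♠♧♠?
█████★♧·♢♢?
█████♧♧♧█♧?
█████♠♧♧♢♧?
█████·█·???
█████··♧???
█████·█♧???

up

███████████
███████████
███████████
███████████
███████████
█████★♧♠♧♠?
█████♧♧·♢♢?
█████♧♧♧█♧?
█████♠♧♧♢♧?
█████·█·???
█████··♧???

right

███████████
███████████
███████████
███████████
███████████
████♧★♠♧♠??
████♧♧·♢♢??
████♧♧♧█♧??
████♠♧♧♢♧??
████·█·????
████··♧????

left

███████████
███████████
███████████
███████████
███████████
█████★♧♠♧♠?
█████♧♧·♢♢?
█████♧♧♧█♧?
█████♠♧♧♢♧?
█████·█·???
█████··♧???

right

███████████
███████████
███████████
███████████
███████████
████♧★♠♧♠??
████♧♧·♢♢??
████♧♧♧█♧??
████♠♧♧♢♧??
████·█·????
████··♧????
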